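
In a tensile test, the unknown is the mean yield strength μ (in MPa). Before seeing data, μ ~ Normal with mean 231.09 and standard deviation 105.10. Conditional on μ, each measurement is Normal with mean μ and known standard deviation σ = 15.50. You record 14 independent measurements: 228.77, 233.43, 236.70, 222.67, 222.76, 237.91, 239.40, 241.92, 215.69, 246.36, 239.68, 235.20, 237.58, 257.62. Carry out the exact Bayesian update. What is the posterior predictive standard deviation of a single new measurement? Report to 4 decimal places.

16.0432

For Normal data with known variance σ², a Normal(μ₀, σ₀²) prior on μ is conjugate. Posterior precision = 1/σ₀² + n/σ²; posterior mean is the precision-weighted average of μ₀ and x̄.
σ₀² = 105.10² = 11046.01, σ² = 15.50² = 240.25; σ² + n·σ₀² = 240.25 + 14·11046.01 = 154884.39.
Posterior precision = 1/σ₀² + n/σ² = 1/11046.01 + 14/240.25 = (σ² + n·σ₀²)/(σ₀²σ²) = 154884.39/(11046.01·240.25); posterior variance σₙ² = σ₀²σ²/(σ² + n·σ₀²) = 11046.01·240.25/154884.39 = 17.134095.
Predictive variance for one new observation = σₙ² + σ² = 11046.01·240.25/154884.39 + 240.25 = σ²·(σ₀² + 154884.39)/154884.39 = 240.25·165930.4/154884.39 = 257.384095; SD = √(240.25·165930.4/154884.39) = 16.0432.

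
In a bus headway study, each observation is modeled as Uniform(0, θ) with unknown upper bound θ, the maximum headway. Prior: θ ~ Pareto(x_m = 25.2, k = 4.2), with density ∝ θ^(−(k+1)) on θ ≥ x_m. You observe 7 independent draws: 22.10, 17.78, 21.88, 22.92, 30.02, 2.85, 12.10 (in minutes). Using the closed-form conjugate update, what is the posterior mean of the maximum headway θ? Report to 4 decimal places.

A Pareto(scale x_m, shape k) prior on the upper bound θ of Uniform(0, θ) is conjugate: posterior is Pareto(max(x_m, max xᵢ), k + n).
Sample maximum = 30.02; prior scale x_m = 25.2 → posterior scale = max = 30.02.
Posterior shape = 4.2 + 7 = 11.2.
E[θ|data] = k·x_m/(k−1) = 11.2·30.02/10.2 = 32.9631.

32.9631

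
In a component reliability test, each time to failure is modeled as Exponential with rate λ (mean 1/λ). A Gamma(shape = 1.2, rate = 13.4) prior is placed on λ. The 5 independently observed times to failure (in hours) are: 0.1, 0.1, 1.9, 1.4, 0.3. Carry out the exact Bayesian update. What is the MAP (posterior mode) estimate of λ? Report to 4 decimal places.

With a Gamma(shape α, rate β) prior on the exponential rate λ, the posterior after n observations with total T = Σxᵢ is Gamma(α+n, β+T).
Sum of observations T = 3.8 hours; n = 5.
Posterior: Gamma(1.2+5, 13.4+3.8) = Gamma(6.2, 17.2).
Mode = (α−1)/β = 0.3023.

0.3023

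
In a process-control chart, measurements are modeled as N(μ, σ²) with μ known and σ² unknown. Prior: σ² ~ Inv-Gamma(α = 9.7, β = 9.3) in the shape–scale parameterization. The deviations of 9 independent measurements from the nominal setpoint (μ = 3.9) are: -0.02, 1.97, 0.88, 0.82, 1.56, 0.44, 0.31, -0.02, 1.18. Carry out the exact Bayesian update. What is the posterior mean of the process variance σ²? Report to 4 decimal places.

1.0623

With known mean μ and an Inverse-Gamma(α, β) prior on σ², the Normal likelihood is conjugate: posterior is Inv-Gamma(α + n/2, β + Σ(xᵢ−μ)²/2).
Σ(xᵢ−μ)² = (-0.02)² + (1.97)² + (0.88)² + (0.82)² + (1.56)² + (0.44)² + (0.31)² + (-0.02)² + (1.18)² = 9.4442.
Posterior: Inv-Gamma(9.7 + 9/2, 9.3 + 9.4442/2) = Inv-Gamma(14.20, 14.02210).
E[σ²|data] = β/(α−1) = 14.02210/13.20 = 1.0623.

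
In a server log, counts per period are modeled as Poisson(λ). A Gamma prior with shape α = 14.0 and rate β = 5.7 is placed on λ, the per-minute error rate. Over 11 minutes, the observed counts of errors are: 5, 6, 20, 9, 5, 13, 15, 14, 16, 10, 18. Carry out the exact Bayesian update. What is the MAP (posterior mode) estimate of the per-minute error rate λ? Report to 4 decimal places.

With a Gamma(shape α, rate β) prior, the Poisson likelihood is conjugate: the posterior is Gamma(α + ΣXᵢ, β + n).
Sum of counts S = 131 over n = 11 minutes.
Posterior: Gamma(α+S, β+n) = Gamma(14.0+131, 5.7+11) = Gamma(145.0, 16.7).
Mode of Gamma(α,β) for α≥1 is (α−1)/β = 144.0/16.7 = 8.6228.

8.6228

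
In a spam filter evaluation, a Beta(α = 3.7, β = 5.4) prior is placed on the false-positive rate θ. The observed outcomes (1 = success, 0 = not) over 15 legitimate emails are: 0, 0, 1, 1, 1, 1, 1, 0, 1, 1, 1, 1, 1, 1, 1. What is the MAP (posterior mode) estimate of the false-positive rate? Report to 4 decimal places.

0.6652

The Beta prior is conjugate to a Binomial/Bernoulli likelihood; the update adds successes to α and failures to β.
Posterior: Beta(α+k, β+n−k) = Beta(3.7+12, 5.4+3) = Beta(15.7, 8.4).
Mode of Beta(a,b) for a,b>1 is (a−1)/(a+b−2) = 14.7/22.1 = 0.6652.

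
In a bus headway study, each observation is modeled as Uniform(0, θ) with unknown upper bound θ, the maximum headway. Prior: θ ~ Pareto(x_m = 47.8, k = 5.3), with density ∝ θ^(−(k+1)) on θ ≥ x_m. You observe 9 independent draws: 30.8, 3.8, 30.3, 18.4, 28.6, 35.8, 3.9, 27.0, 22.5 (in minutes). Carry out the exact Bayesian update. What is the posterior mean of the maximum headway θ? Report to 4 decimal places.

A Pareto(scale x_m, shape k) prior on the upper bound θ of Uniform(0, θ) is conjugate: posterior is Pareto(max(x_m, max xᵢ), k + n).
Sample maximum = 35.8; prior scale x_m = 47.8 → posterior scale = max = 47.8.
Posterior shape = 5.3 + 9 = 14.3.
E[θ|data] = k·x_m/(k−1) = 14.3·47.8/13.3 = 51.3940.

51.3940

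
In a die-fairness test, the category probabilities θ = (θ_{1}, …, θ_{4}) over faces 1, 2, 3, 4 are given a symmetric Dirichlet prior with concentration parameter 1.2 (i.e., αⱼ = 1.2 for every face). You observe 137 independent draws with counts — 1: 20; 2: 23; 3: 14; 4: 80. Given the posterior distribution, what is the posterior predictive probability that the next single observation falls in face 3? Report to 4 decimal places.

The Dirichlet prior is conjugate to the Multinomial likelihood: each posterior αⱼ = prior αⱼ + observed count nⱼ.
Posterior concentration: (21.2, 24.2, 15.2, 81.2), total = 141.8.
P(next = 3 | data) = α_{3}/Σα = 0.1072.

0.1072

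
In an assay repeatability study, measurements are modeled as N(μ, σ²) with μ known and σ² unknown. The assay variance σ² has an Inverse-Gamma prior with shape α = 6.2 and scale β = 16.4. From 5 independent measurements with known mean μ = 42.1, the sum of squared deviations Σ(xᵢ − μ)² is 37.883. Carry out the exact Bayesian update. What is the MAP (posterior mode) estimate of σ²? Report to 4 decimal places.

With known mean μ and an Inverse-Gamma(α, β) prior on σ², the Normal likelihood is conjugate: posterior is Inv-Gamma(α + n/2, β + Σ(xᵢ−μ)²/2).
Posterior: Inv-Gamma(6.2 + 5/2, 16.4 + 37.883/2) = Inv-Gamma(8.70, 35.3415).
Mode = β/(α+1) = 35.3415/9.70 = 3.6435.

3.6435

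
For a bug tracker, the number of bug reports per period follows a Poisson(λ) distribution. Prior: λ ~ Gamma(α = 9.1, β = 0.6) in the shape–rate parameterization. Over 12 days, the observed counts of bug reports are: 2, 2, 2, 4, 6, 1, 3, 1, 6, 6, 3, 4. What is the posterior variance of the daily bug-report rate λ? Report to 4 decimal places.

0.3093

With a Gamma(shape α, rate β) prior, the Poisson likelihood is conjugate: the posterior is Gamma(α + ΣXᵢ, β + n).
Sum of counts S = 40 over n = 12 days.
Posterior: Gamma(α+S, β+n) = Gamma(9.1+40, 0.6+12) = Gamma(49.1, 12.6).
Var = α/β² = 49.1/12.6² = 0.3093.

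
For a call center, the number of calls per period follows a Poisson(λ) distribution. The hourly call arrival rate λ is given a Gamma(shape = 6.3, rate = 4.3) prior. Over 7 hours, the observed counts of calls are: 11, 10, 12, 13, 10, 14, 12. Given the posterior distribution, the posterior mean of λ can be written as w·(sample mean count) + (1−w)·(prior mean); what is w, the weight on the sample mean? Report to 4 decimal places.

0.6195

With a Gamma(shape α, rate β) prior, the Poisson likelihood is conjugate: the posterior is Gamma(α + ΣXᵢ, β + n).
Posterior mean = (α₀+S)/(β₀+n) = [n/(β₀+n)]·(S/n) + [β₀/(β₀+n)]·(α₀/β₀), so only n and β₀ enter the weight.
Weight on data w = n/(β₀+n) = 7/(4.3+7) = 7/11.3 = 0.6195.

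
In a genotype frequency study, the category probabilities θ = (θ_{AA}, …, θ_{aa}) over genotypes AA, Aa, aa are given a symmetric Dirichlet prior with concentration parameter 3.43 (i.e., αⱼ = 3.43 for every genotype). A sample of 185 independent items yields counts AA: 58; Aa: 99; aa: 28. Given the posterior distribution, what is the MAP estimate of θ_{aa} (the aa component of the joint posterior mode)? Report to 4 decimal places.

The Dirichlet prior is conjugate to the Multinomial likelihood: each posterior αⱼ = prior αⱼ + observed count nⱼ.
Posterior concentration: (61.43, 102.43, 31.43), total = 195.29.
Joint mode component: (α_{aa}−1)/(Σα−K) = 30.43/192.29 = 0.1583.

0.1583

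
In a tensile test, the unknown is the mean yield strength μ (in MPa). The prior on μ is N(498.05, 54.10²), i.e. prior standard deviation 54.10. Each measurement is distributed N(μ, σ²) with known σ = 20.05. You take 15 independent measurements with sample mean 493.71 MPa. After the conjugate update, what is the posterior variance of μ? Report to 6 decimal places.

26.556990

For Normal data with known variance σ², a Normal(μ₀, σ₀²) prior on μ is conjugate. Posterior precision = 1/σ₀² + n/σ²; posterior mean is the precision-weighted average of μ₀ and x̄.
σ₀² = 54.10² = 2926.81, σ² = 20.05² = 402.0025; σ² + n·σ₀² = 402.0025 + 15·2926.81 = 44304.1525.
Posterior precision = 1/σ₀² + n/σ² = 1/2926.81 + 15/402.0025 = (σ² + n·σ₀²)/(σ₀²σ²) = 44304.1525/(2926.81·402.0025); posterior variance σₙ² = σ₀²σ²/(σ² + n·σ₀²) = 2926.81·402.0025/44304.1525 = 26.556990.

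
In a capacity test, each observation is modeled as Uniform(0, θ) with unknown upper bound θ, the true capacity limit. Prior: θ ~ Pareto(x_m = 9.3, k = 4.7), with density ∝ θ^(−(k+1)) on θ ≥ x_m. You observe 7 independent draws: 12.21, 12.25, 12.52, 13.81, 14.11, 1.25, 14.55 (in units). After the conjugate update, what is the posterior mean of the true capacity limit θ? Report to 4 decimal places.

A Pareto(scale x_m, shape k) prior on the upper bound θ of Uniform(0, θ) is conjugate: posterior is Pareto(max(x_m, max xᵢ), k + n).
Sample maximum = 14.55; prior scale x_m = 9.3 → posterior scale = max = 14.55.
Posterior shape = 4.7 + 7 = 11.7.
E[θ|data] = k·x_m/(k−1) = 11.7·14.55/10.7 = 15.9098.

15.9098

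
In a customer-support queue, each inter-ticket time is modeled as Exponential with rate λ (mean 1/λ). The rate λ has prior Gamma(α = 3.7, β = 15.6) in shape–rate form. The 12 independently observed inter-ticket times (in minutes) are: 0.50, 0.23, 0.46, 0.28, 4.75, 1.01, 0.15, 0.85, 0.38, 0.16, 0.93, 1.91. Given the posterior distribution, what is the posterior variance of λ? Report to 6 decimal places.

With a Gamma(shape α, rate β) prior on the exponential rate λ, the posterior after n observations with total T = Σxᵢ is Gamma(α+n, β+T).
Sum of observations T = 11.61 minutes; n = 12.
Posterior: Gamma(3.7+12, 15.6+11.61) = Gamma(15.7, 27.21).
Var = α/β² = 0.021205.

0.021205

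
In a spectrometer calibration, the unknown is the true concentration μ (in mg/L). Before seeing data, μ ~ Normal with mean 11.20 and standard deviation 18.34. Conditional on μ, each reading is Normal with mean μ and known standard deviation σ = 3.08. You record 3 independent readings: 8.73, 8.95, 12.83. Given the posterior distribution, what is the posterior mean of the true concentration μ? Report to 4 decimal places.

For Normal data with known variance σ², a Normal(μ₀, σ₀²) prior on μ is conjugate. Posterior precision = 1/σ₀² + n/σ²; posterior mean is the precision-weighted average of μ₀ and x̄.
Σxᵢ = 8.73 + 8.95 + 12.83 = 30.51, so n·x̄ = 30.51.
σ₀² = 18.34² = 336.3556, σ² = 3.08² = 9.4864; σ² + n·σ₀² = 9.4864 + 3·336.3556 = 1018.5532.
Posterior mean = (μ₀/σ₀² + n·x̄/σ²)/(1/σ₀² + n/σ²) = (σ²·μ₀ + σ₀²·n·x̄)/(σ² + n·σ₀²) = (9.4864·11.20 + 336.3556·30.51)/1018.5532 = 10368.457036/1018.5532 = 10.1796.

10.1796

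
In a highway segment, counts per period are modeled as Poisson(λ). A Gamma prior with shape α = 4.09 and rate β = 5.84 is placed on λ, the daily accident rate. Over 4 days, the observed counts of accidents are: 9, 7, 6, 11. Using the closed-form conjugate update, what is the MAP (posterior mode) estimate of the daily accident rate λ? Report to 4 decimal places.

With a Gamma(shape α, rate β) prior, the Poisson likelihood is conjugate: the posterior is Gamma(α + ΣXᵢ, β + n).
Sum of counts S = 33 over n = 4 days.
Posterior: Gamma(α+S, β+n) = Gamma(4.09+33, 5.84+4) = Gamma(37.09, 9.84).
Mode of Gamma(α,β) for α≥1 is (α−1)/β = 36.09/9.84 = 3.6677.

3.6677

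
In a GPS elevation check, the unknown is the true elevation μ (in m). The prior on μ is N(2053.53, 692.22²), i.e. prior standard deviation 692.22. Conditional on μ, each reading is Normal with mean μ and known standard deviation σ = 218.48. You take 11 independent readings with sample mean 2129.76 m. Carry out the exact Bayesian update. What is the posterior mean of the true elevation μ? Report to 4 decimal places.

2129.0758

For Normal data with known variance σ², a Normal(μ₀, σ₀²) prior on μ is conjugate. Posterior precision = 1/σ₀² + n/σ²; posterior mean is the precision-weighted average of μ₀ and x̄.
n·x̄ = 11·2129.76 = 23427.36.
σ₀² = 692.22² = 479168.5284, σ² = 218.48² = 47733.5104; σ² + n·σ₀² = 47733.5104 + 11·479168.5284 = 5318587.3228.
Posterior mean = (μ₀/σ₀² + n·x̄/σ²)/(1/σ₀² + n/σ²) = (σ²·μ₀ + σ₀²·n·x̄)/(σ² + n·σ₀²) = (47733.5104·2053.53 + 479168.5284·23427.36)/5318587.3228 = 11323675811.108736/5318587.3228 = 2129.0758.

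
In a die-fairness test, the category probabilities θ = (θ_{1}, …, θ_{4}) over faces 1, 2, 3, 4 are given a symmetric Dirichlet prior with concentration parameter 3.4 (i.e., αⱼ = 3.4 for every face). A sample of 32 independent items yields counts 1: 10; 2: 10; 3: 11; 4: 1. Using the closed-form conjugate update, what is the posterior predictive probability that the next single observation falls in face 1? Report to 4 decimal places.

0.2939

The Dirichlet prior is conjugate to the Multinomial likelihood: each posterior αⱼ = prior αⱼ + observed count nⱼ.
Posterior concentration: (13.4, 13.4, 14.4, 4.4), total = 45.6.
P(next = 1 | data) = α_{1}/Σα = 0.2939.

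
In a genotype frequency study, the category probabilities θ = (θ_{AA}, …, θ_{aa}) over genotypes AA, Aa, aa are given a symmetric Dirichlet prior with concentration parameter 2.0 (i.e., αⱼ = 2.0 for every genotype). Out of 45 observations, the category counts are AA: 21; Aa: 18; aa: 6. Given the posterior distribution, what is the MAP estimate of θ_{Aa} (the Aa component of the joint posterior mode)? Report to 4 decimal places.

The Dirichlet prior is conjugate to the Multinomial likelihood: each posterior αⱼ = prior αⱼ + observed count nⱼ.
Posterior concentration: (23.0, 20.0, 8.0), total = 51.0.
Joint mode component: (α_{Aa}−1)/(Σα−K) = 19.0/48.0 = 0.3958.

0.3958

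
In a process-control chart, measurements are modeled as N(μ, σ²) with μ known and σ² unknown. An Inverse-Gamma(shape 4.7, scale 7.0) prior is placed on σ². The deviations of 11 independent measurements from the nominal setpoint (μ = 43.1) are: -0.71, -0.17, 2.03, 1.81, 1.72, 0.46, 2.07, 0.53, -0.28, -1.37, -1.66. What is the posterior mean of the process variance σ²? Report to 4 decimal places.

1.8683

With known mean μ and an Inverse-Gamma(α, β) prior on σ², the Normal likelihood is conjugate: posterior is Inv-Gamma(α + n/2, β + Σ(xᵢ−μ)²/2).
Σ(xᵢ−μ)² = (-0.71)² + (-0.17)² + (2.03)² + (1.81)² + (1.72)² + (0.46)² + (2.07)² + (0.53)² + (-0.28)² + (-1.37)² + (-1.66)² = 20.3767.
Posterior: Inv-Gamma(4.7 + 11/2, 7.0 + 20.3767/2) = Inv-Gamma(10.20, 17.18835).
E[σ²|data] = β/(α−1) = 17.18835/9.20 = 1.8683.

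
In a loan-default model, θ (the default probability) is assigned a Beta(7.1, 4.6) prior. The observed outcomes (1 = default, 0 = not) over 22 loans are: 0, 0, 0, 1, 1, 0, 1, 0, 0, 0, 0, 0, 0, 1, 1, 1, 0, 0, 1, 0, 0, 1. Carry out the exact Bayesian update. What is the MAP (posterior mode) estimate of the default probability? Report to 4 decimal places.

0.4448

The Beta prior is conjugate to a Binomial/Bernoulli likelihood; the update adds successes to α and failures to β.
Posterior: Beta(α+k, β+n−k) = Beta(7.1+8, 4.6+14) = Beta(15.1, 18.6).
Mode of Beta(a,b) for a,b>1 is (a−1)/(a+b−2) = 14.1/31.7 = 0.4448.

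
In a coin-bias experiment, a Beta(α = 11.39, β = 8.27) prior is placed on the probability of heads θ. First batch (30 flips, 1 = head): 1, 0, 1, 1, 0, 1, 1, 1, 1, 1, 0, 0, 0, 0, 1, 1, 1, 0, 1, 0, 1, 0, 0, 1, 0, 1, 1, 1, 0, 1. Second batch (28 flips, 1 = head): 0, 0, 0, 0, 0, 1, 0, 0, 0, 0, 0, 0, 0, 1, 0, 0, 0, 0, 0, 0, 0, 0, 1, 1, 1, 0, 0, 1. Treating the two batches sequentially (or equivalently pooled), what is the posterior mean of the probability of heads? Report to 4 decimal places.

The Beta prior is conjugate to a Binomial/Bernoulli likelihood; the update adds successes to α and failures to β.
After batch 1: Beta(11.39+18, 8.27+12) = Beta(29.39, 20.27).
After batch 2: Beta(29.39+6, 20.27+22) = Beta(35.39, 42.27).
Posterior mean = α/(α+β) = 35.39/77.66 = 0.4557.

0.4557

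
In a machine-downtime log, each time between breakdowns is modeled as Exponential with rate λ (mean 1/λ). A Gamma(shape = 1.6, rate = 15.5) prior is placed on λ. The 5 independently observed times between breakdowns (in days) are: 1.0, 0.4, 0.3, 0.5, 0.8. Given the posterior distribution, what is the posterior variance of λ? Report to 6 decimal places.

0.019284

With a Gamma(shape α, rate β) prior on the exponential rate λ, the posterior after n observations with total T = Σxᵢ is Gamma(α+n, β+T).
Sum of observations T = 3.0 days; n = 5.
Posterior: Gamma(1.6+5, 15.5+3.0) = Gamma(6.6, 18.5).
Var = α/β² = 0.019284.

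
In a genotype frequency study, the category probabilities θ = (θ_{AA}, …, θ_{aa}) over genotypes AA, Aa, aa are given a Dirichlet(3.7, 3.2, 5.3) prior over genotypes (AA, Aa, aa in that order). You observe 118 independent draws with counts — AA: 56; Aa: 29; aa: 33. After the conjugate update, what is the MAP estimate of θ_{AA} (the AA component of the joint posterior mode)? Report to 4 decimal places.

The Dirichlet prior is conjugate to the Multinomial likelihood: each posterior αⱼ = prior αⱼ + observed count nⱼ.
Posterior concentration: (59.7, 32.2, 38.3), total = 130.2.
Joint mode component: (α_{AA}−1)/(Σα−K) = 58.7/127.2 = 0.4615.

0.4615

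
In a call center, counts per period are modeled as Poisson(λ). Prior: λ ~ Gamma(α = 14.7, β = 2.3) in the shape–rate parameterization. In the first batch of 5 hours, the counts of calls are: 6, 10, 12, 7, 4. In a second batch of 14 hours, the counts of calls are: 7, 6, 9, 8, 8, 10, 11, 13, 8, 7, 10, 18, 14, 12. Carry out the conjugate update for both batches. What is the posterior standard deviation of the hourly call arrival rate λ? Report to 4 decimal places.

With a Gamma(shape α, rate β) prior, the Poisson likelihood is conjugate: the posterior is Gamma(α + ΣXᵢ, β + n).
Batch 1: sum of counts S = 39 over n = 5 hours.
After batch 1: Gamma(α+S, β+n) = Gamma(14.7+39, 2.3+5) = Gamma(53.7, 7.3).
Batch 2: sum of counts S = 141 over n = 14 hours.
After batch 2: Gamma(α+S, β+n) = Gamma(53.7+141, 7.3+14) = Gamma(194.7, 21.3).
SD = √α/β = √194.7/21.3 = 0.6551.

0.6551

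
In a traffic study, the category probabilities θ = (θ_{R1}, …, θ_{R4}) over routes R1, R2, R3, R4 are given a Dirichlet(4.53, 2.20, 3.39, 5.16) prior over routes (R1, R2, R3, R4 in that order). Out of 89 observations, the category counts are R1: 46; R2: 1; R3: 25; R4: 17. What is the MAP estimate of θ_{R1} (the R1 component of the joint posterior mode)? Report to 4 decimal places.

The Dirichlet prior is conjugate to the Multinomial likelihood: each posterior αⱼ = prior αⱼ + observed count nⱼ.
Posterior concentration: (50.53, 3.20, 28.39, 22.16), total = 104.28.
Joint mode component: (α_{R1}−1)/(Σα−K) = 49.53/100.28 = 0.4939.

0.4939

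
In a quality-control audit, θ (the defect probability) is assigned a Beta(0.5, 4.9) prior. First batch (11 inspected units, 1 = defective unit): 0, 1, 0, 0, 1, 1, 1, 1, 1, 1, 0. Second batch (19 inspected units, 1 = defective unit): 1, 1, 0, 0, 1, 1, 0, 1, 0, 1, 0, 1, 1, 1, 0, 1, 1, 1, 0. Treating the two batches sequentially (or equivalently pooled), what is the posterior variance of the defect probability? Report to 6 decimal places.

0.006797

The Beta prior is conjugate to a Binomial/Bernoulli likelihood; the update adds successes to α and failures to β.
After batch 1: Beta(0.5+7, 4.9+4) = Beta(7.5, 8.9).
After batch 2: Beta(7.5+12, 8.9+7) = Beta(19.5, 15.9).
Var = αβ/((α+β)²(α+β+1)) = 19.5·15.9/(35.4²·36.4) = 0.006797.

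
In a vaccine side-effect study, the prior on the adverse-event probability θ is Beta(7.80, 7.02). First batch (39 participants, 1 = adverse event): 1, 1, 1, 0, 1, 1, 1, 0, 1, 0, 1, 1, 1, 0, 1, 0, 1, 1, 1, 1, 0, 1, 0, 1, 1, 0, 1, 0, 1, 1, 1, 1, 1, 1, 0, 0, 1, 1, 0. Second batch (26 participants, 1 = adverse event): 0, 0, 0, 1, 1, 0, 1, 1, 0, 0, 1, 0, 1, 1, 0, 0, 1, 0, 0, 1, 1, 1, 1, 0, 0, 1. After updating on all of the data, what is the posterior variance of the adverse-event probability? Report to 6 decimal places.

The Beta prior is conjugate to a Binomial/Bernoulli likelihood; the update adds successes to α and failures to β.
After batch 1: Beta(7.80+27, 7.02+12) = Beta(34.80, 19.02).
After batch 2: Beta(34.80+13, 19.02+13) = Beta(47.80, 32.02).
Var = αβ/((α+β)²(α+β+1)) = 47.80·32.02/(79.82²·80.82) = 0.002972.

0.002972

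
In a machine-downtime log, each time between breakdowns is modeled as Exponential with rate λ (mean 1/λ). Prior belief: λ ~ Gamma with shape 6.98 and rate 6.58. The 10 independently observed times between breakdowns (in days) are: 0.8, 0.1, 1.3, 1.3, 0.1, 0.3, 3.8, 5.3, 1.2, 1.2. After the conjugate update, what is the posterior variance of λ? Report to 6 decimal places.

With a Gamma(shape α, rate β) prior on the exponential rate λ, the posterior after n observations with total T = Σxᵢ is Gamma(α+n, β+T).
Sum of observations T = 15.4 days; n = 10.
Posterior: Gamma(6.98+10, 6.58+15.4) = Gamma(16.98, 21.98).
Var = α/β² = 0.035147.

0.035147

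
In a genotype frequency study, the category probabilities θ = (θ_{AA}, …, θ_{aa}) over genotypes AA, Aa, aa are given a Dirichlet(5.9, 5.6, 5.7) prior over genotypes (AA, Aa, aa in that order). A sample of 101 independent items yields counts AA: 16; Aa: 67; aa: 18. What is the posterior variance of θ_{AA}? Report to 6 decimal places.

0.001266

The Dirichlet prior is conjugate to the Multinomial likelihood: each posterior αⱼ = prior αⱼ + observed count nⱼ.
Posterior concentration: (21.9, 72.6, 23.7), total = 118.2.
Var[θ_j] = α_j(Σα−α_j)/((Σα)²(Σα+1)) = 21.9·96.3/(118.2²·119.2) = 0.001266.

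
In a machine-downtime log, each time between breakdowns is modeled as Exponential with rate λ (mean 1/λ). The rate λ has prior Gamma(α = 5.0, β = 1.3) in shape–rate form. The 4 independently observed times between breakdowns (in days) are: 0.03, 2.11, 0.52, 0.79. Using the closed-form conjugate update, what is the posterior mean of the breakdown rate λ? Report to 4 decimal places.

With a Gamma(shape α, rate β) prior on the exponential rate λ, the posterior after n observations with total T = Σxᵢ is Gamma(α+n, β+T).
Sum of observations T = 3.45 days; n = 4.
Posterior: Gamma(5.0+4, 1.3+3.45) = Gamma(9.0, 4.75).
Posterior mean of λ = α/β = 9.0/4.75 = 1.8947.

1.8947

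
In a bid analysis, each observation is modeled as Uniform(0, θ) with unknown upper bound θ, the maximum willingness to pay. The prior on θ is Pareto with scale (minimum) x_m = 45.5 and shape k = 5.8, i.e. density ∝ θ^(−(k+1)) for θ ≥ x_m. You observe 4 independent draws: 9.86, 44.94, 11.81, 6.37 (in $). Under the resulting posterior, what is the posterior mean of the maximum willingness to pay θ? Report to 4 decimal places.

50.6705

A Pareto(scale x_m, shape k) prior on the upper bound θ of Uniform(0, θ) is conjugate: posterior is Pareto(max(x_m, max xᵢ), k + n).
Sample maximum = 44.94; prior scale x_m = 45.5 → posterior scale = max = 45.50.
Posterior shape = 5.8 + 4 = 9.8.
E[θ|data] = k·x_m/(k−1) = 9.8·45.50/8.8 = 50.6705.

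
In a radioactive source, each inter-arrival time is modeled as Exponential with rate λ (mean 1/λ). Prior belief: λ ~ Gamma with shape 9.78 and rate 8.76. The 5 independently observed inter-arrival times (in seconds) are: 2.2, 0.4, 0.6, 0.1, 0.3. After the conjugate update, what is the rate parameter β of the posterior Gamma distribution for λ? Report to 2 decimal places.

12.36

With a Gamma(shape α, rate β) prior on the exponential rate λ, the posterior after n observations with total T = Σxᵢ is Gamma(α+n, β+T).
Sum of observations T = 3.6 seconds; n = 5.
Posterior: Gamma(9.78+5, 8.76+3.6) = Gamma(14.78, 12.36).
Posterior β = 12.36.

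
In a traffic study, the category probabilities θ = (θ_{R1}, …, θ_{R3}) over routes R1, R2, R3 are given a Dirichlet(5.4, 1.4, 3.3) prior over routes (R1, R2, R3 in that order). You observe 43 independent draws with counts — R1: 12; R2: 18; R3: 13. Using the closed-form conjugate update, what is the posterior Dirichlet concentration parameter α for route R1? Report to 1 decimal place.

17.4

The Dirichlet prior is conjugate to the Multinomial likelihood: each posterior αⱼ = prior αⱼ + observed count nⱼ.
Posterior concentration: (17.4, 19.4, 16.3), total = 53.1.
α_{R1} = 5.4 + 12 = 17.4.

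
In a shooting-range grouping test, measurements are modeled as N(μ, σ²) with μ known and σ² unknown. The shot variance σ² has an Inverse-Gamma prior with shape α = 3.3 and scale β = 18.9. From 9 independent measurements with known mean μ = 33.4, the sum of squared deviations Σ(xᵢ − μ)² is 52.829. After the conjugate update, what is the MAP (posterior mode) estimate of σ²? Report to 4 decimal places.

With known mean μ and an Inverse-Gamma(α, β) prior on σ², the Normal likelihood is conjugate: posterior is Inv-Gamma(α + n/2, β + Σ(xᵢ−μ)²/2).
Posterior: Inv-Gamma(3.3 + 9/2, 18.9 + 52.829/2) = Inv-Gamma(7.80, 45.3145).
Mode = β/(α+1) = 45.3145/8.80 = 5.1494.

5.1494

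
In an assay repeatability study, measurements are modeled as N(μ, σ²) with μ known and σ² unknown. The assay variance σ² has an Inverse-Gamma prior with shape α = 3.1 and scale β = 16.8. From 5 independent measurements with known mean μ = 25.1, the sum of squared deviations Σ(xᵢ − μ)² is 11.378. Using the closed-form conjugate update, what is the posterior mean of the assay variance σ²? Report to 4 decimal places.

4.8889

With known mean μ and an Inverse-Gamma(α, β) prior on σ², the Normal likelihood is conjugate: posterior is Inv-Gamma(α + n/2, β + Σ(xᵢ−μ)²/2).
Posterior: Inv-Gamma(3.1 + 5/2, 16.8 + 11.378/2) = Inv-Gamma(5.60, 22.4890).
E[σ²|data] = β/(α−1) = 22.4890/4.60 = 4.8889.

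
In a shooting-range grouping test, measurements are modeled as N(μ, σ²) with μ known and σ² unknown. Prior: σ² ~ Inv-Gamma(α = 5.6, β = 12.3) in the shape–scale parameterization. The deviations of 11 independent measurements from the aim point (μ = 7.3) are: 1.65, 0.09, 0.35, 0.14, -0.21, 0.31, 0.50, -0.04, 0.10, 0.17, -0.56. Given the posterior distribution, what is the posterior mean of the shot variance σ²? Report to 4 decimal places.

1.3969

With known mean μ and an Inverse-Gamma(α, β) prior on σ², the Normal likelihood is conjugate: posterior is Inv-Gamma(α + n/2, β + Σ(xᵢ−μ)²/2).
Σ(xᵢ−μ)² = (1.65)² + (0.09)² + (0.35)² + (0.14)² + (-0.21)² + (0.31)² + (0.50)² + (-0.04)² + (0.10)² + (0.17)² + (-0.56)² = 3.6170.
Posterior: Inv-Gamma(5.6 + 11/2, 12.3 + 3.6170/2) = Inv-Gamma(11.10, 14.10850).
E[σ²|data] = β/(α−1) = 14.10850/10.10 = 1.3969.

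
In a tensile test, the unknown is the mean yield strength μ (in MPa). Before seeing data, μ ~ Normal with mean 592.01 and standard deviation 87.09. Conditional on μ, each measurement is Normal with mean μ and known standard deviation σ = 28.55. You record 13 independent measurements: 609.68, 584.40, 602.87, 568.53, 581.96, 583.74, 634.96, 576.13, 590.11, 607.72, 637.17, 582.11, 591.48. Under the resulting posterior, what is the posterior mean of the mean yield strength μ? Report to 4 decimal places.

For Normal data with known variance σ², a Normal(μ₀, σ₀²) prior on μ is conjugate. Posterior precision = 1/σ₀² + n/σ²; posterior mean is the precision-weighted average of μ₀ and x̄.
Σxᵢ = 609.68 + 584.40 + 602.87 + 568.53 + 581.96 + 583.74 + 634.96 + 576.13 + 590.11 + 607.72 + 637.17 + 582.11 + 591.48 = 7750.86, so n·x̄ = 7750.86.
σ₀² = 87.09² = 7584.6681, σ² = 28.55² = 815.1025; σ² + n·σ₀² = 815.1025 + 13·7584.6681 = 99415.7878.
Posterior mean = (μ₀/σ₀² + n·x̄/σ²)/(1/σ₀² + n/σ²) = (σ²·μ₀ + σ₀²·n·x̄)/(σ² + n·σ₀²) = (815.1025·592.01 + 7584.6681·7750.86)/99415.7878 = 59270249.420591/99415.7878 = 596.1855.

596.1855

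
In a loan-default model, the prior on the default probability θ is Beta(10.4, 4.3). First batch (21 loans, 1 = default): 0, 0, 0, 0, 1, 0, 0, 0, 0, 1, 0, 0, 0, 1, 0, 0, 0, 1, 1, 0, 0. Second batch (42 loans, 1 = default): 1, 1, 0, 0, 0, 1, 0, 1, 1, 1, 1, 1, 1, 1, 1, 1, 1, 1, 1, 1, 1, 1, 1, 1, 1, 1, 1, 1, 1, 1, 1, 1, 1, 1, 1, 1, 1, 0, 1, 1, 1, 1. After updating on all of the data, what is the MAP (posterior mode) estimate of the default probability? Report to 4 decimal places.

The Beta prior is conjugate to a Binomial/Bernoulli likelihood; the update adds successes to α and failures to β.
After batch 1: Beta(10.4+5, 4.3+16) = Beta(15.4, 20.3).
After batch 2: Beta(15.4+37, 20.3+5) = Beta(52.4, 25.3).
Mode of Beta(a,b) for a,b>1 is (a−1)/(a+b−2) = 51.4/75.7 = 0.6790.

0.6790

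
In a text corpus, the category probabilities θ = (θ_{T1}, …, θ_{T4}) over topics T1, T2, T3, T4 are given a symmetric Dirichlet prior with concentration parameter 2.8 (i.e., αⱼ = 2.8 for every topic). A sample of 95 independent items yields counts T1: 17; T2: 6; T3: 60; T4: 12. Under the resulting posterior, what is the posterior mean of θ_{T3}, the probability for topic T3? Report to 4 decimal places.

The Dirichlet prior is conjugate to the Multinomial likelihood: each posterior αⱼ = prior αⱼ + observed count nⱼ.
Posterior concentration: (19.8, 8.8, 62.8, 14.8), total = 106.2.
E[θ_{T3}|data] = α_{T3}/Σα = 62.8/106.2 = 0.5913.

0.5913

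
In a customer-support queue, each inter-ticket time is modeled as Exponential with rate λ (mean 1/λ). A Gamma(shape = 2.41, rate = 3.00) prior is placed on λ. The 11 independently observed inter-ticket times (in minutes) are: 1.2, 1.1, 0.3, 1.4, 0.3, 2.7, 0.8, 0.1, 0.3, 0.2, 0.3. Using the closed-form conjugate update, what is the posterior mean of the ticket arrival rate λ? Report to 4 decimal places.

With a Gamma(shape α, rate β) prior on the exponential rate λ, the posterior after n observations with total T = Σxᵢ is Gamma(α+n, β+T).
Sum of observations T = 8.7 minutes; n = 11.
Posterior: Gamma(2.41+11, 3.00+8.7) = Gamma(13.41, 11.70).
Posterior mean of λ = α/β = 13.41/11.70 = 1.1462.

1.1462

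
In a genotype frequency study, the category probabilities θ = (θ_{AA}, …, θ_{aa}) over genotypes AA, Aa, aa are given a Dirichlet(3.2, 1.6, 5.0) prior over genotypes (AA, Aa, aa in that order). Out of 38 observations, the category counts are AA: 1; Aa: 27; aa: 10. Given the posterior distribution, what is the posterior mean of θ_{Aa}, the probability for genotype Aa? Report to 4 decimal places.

The Dirichlet prior is conjugate to the Multinomial likelihood: each posterior αⱼ = prior αⱼ + observed count nⱼ.
Posterior concentration: (4.2, 28.6, 15.0), total = 47.8.
E[θ_{Aa}|data] = α_{Aa}/Σα = 28.6/47.8 = 0.5983.

0.5983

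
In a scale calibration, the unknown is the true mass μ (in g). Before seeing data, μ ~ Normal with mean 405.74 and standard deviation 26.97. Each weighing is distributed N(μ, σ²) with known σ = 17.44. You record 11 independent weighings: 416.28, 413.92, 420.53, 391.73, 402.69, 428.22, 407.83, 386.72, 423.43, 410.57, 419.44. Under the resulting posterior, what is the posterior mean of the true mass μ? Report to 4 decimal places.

For Normal data with known variance σ², a Normal(μ₀, σ₀²) prior on μ is conjugate. Posterior precision = 1/σ₀² + n/σ²; posterior mean is the precision-weighted average of μ₀ and x̄.
Σxᵢ = 416.28 + 413.92 + 420.53 + 391.73 + 402.69 + 428.22 + 407.83 + 386.72 + 423.43 + 410.57 + 419.44 = 4521.36, so n·x̄ = 4521.36.
σ₀² = 26.97² = 727.3809, σ² = 17.44² = 304.1536; σ² + n·σ₀² = 304.1536 + 11·727.3809 = 8305.3435.
Posterior mean = (μ₀/σ₀² + n·x̄/σ²)/(1/σ₀² + n/σ²) = (σ²·μ₀ + σ₀²·n·x̄)/(σ² + n·σ₀²) = (304.1536·405.74 + 727.3809·4521.36)/8305.3435 = 3412158.187688/8305.3435 = 410.8389.

410.8389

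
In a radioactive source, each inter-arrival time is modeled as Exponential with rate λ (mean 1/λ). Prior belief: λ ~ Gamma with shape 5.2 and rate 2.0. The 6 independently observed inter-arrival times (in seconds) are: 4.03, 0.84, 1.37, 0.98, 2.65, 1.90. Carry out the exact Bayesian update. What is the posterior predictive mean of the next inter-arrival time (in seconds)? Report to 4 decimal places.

With a Gamma(shape α, rate β) prior on the exponential rate λ, the posterior after n observations with total T = Σxᵢ is Gamma(α+n, β+T).
Sum of observations T = 11.77 seconds; n = 6.
Posterior: Gamma(5.2+6, 2.0+11.77) = Gamma(11.2, 13.77).
The predictive distribution for the next observation is Lomax; its mean is β/(α−1) = 13.77/10.2 = 1.3500.

1.3500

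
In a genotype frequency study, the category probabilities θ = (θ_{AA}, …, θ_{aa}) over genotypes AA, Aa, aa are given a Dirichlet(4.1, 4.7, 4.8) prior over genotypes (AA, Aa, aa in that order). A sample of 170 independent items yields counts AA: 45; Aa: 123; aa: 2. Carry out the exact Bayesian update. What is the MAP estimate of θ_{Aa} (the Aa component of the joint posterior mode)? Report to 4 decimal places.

0.7016

The Dirichlet prior is conjugate to the Multinomial likelihood: each posterior αⱼ = prior αⱼ + observed count nⱼ.
Posterior concentration: (49.1, 127.7, 6.8), total = 183.6.
Joint mode component: (α_{Aa}−1)/(Σα−K) = 126.7/180.6 = 0.7016.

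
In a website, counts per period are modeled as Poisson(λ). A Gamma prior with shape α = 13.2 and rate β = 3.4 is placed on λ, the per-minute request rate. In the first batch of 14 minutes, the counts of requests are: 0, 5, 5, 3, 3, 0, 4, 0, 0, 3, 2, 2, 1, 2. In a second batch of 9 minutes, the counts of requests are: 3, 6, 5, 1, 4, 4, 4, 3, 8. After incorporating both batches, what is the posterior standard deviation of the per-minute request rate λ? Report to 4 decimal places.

With a Gamma(shape α, rate β) prior, the Poisson likelihood is conjugate: the posterior is Gamma(α + ΣXᵢ, β + n).
Batch 1: sum of counts S = 30 over n = 14 minutes.
After batch 1: Gamma(α+S, β+n) = Gamma(13.2+30, 3.4+14) = Gamma(43.2, 17.4).
Batch 2: sum of counts S = 38 over n = 9 minutes.
After batch 2: Gamma(α+S, β+n) = Gamma(43.2+38, 17.4+9) = Gamma(81.2, 26.4).
SD = √α/β = √81.2/26.4 = 0.3413.

0.3413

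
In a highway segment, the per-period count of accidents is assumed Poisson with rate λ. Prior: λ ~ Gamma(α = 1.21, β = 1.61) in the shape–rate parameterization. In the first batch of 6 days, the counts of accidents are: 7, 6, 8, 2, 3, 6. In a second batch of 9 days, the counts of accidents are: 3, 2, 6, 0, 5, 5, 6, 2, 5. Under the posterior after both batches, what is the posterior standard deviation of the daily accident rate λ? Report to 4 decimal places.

0.4936

With a Gamma(shape α, rate β) prior, the Poisson likelihood is conjugate: the posterior is Gamma(α + ΣXᵢ, β + n).
Batch 1: sum of counts S = 32 over n = 6 days.
After batch 1: Gamma(α+S, β+n) = Gamma(1.21+32, 1.61+6) = Gamma(33.21, 7.61).
Batch 2: sum of counts S = 34 over n = 9 days.
After batch 2: Gamma(α+S, β+n) = Gamma(33.21+34, 7.61+9) = Gamma(67.21, 16.61).
SD = √α/β = √67.21/16.61 = 0.4936.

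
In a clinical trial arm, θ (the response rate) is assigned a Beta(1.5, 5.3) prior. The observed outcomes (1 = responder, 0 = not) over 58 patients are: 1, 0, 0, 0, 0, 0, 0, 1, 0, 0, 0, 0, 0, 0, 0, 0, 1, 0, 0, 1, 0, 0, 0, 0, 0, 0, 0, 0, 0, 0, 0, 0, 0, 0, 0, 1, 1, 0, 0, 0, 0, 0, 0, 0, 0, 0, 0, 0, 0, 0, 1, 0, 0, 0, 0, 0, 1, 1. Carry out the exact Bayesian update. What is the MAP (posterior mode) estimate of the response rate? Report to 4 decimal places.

0.1513

The Beta prior is conjugate to a Binomial/Bernoulli likelihood; the update adds successes to α and failures to β.
Posterior: Beta(α+k, β+n−k) = Beta(1.5+9, 5.3+49) = Beta(10.5, 54.3).
Mode of Beta(a,b) for a,b>1 is (a−1)/(a+b−2) = 9.5/62.8 = 0.1513.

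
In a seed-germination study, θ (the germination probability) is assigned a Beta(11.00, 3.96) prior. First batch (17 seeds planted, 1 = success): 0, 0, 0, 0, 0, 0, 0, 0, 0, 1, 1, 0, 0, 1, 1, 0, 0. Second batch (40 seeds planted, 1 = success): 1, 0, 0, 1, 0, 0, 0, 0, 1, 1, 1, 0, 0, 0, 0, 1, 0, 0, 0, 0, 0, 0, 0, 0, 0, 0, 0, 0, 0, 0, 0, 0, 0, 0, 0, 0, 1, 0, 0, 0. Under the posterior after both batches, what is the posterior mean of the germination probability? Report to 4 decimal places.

0.3057

The Beta prior is conjugate to a Binomial/Bernoulli likelihood; the update adds successes to α and failures to β.
After batch 1: Beta(11.00+4, 3.96+13) = Beta(15.00, 16.96).
After batch 2: Beta(15.00+7, 16.96+33) = Beta(22.00, 49.96).
Posterior mean = α/(α+β) = 22.00/71.96 = 0.3057.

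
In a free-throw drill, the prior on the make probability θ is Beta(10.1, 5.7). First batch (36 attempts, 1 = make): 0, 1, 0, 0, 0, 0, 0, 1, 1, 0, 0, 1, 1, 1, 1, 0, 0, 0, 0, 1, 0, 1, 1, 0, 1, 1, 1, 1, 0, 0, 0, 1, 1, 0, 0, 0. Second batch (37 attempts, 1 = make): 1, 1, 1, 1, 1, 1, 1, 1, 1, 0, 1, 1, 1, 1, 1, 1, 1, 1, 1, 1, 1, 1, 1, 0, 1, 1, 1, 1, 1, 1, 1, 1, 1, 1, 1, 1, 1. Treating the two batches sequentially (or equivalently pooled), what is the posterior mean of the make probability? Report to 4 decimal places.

The Beta prior is conjugate to a Binomial/Bernoulli likelihood; the update adds successes to α and failures to β.
After batch 1: Beta(10.1+16, 5.7+20) = Beta(26.1, 25.7).
After batch 2: Beta(26.1+35, 25.7+2) = Beta(61.1, 27.7).
Posterior mean = α/(α+β) = 61.1/88.8 = 0.6881.

0.6881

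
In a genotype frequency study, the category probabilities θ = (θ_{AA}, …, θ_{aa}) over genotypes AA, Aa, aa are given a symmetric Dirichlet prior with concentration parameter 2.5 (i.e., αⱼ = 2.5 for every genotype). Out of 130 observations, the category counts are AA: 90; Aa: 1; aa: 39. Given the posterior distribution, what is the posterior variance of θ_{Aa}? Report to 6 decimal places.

0.000179

The Dirichlet prior is conjugate to the Multinomial likelihood: each posterior αⱼ = prior αⱼ + observed count nⱼ.
Posterior concentration: (92.5, 3.5, 41.5), total = 137.5.
Var[θ_j] = α_j(Σα−α_j)/((Σα)²(Σα+1)) = 3.5·134.0/(137.5²·138.5) = 0.000179.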